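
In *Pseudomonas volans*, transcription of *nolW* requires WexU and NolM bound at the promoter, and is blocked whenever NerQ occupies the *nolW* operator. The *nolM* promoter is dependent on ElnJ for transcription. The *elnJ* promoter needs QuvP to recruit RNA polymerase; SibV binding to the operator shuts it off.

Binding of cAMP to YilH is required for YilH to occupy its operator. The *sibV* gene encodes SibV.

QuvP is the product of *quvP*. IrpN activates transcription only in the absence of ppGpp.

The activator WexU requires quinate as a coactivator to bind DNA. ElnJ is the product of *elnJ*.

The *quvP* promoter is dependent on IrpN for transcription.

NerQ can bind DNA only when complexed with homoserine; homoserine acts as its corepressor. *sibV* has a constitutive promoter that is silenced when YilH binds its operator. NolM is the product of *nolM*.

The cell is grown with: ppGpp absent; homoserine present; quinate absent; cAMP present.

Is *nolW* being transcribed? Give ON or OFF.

Quinate is absent, so WexU is inactive.
ppGpp is absent, so IrpN is active.
No repressor is bound and IrpN is active, so *quvP* is transcribed.
So QuvP is produced and active.
cAMP is present, so YilH is active.
With repressor YilH bound, *sibV* is not transcribed.
So SibV is not produced.
No repressor is bound and QuvP is active, so *elnJ* is transcribed.
So ElnJ is produced and active.
No repressor is bound and ElnJ is active, so *nolM* is transcribed.
So NolM is produced and active.
Homoserine is present, so NerQ is active.
With repressor NerQ bound, *nolW* is not transcribed.

OFF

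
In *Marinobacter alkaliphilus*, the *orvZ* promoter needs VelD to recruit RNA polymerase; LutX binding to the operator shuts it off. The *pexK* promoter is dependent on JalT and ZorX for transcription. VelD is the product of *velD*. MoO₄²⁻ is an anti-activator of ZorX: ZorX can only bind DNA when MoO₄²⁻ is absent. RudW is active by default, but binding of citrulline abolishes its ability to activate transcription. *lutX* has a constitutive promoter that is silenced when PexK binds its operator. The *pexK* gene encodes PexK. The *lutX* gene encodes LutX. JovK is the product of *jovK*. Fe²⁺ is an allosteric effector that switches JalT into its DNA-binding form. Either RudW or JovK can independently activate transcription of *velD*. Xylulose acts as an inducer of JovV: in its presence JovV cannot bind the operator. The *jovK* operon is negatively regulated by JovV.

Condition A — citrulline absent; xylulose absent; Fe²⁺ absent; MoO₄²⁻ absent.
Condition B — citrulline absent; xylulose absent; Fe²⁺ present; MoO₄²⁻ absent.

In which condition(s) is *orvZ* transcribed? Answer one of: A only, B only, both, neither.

B only

Condition A:
Citrulline is absent, so RudW is active.
Xylulose is absent, so JovV is active.
With repressor JovV bound, *jovK* is not transcribed.
So JovK is not produced.
Activator RudW is present, so *velD* is transcribed.
So VelD is produced and active.
Fe²⁺ is absent, so JalT is inactive.
MoO₄²⁻ is absent, so ZorX is active.
Required activator JalT is absent, so *pexK* is not transcribed.
So PexK is not produced.
With no repressor bound, *lutX* is transcribed.
So LutX is produced and active.
With repressor LutX bound, *orvZ* is not transcribed.
→ *orvZ* is OFF in A.
Condition B:
Citrulline is absent, so RudW is active.
Xylulose is absent, so JovV is active.
With repressor JovV bound, *jovK* is not transcribed.
So JovK is not produced.
Activator RudW is present, so *velD* is transcribed.
So VelD is produced and active.
Fe²⁺ is present, so JalT is active.
MoO₄²⁻ is absent, so ZorX is active.
No repressor is bound and JalT and ZorX are active, so *pexK* is transcribed.
So PexK is produced and active.
With repressor PexK bound, *lutX* is not transcribed.
So LutX is not produced.
No repressor is bound and VelD is active, so *orvZ* is transcribed.
→ *orvZ* is ON in B.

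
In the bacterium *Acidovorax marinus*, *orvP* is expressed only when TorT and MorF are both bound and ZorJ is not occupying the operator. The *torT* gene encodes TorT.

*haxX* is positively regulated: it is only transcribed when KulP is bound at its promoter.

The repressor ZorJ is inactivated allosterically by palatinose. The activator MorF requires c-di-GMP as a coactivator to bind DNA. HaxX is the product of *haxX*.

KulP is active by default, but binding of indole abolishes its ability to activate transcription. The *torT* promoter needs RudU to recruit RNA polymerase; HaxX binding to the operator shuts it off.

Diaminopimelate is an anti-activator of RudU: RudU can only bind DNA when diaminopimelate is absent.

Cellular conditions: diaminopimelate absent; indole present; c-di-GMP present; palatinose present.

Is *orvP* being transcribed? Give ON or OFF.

Diaminopimelate is absent, so RudU is active.
Indole is present, so KulP is inactive.
Required activator KulP is absent, so *haxX* is not transcribed.
So HaxX is not produced.
No repressor is bound and RudU is active, so *torT* is transcribed.
So TorT is produced and active.
c-di-GMP is present, so MorF is active.
Palatinose is present, so ZorJ is inactive.
No repressor is bound and TorT and MorF are active, so *orvP* is transcribed.

ON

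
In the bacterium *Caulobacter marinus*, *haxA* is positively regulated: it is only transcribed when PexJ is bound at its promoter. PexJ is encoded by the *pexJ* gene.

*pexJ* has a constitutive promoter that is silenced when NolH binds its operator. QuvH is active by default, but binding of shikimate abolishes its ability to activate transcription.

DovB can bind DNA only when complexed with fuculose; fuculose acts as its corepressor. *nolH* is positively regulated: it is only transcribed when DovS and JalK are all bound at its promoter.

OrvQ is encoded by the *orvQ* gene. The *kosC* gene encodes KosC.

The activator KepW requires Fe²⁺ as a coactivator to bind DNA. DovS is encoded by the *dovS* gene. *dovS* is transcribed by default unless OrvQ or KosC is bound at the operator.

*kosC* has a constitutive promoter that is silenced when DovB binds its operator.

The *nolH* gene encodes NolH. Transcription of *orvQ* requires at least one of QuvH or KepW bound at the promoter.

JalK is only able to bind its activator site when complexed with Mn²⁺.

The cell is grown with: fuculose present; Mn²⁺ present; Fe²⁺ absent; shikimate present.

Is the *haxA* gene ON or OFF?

OFF

Shikimate is present, so QuvH is inactive.
Fe²⁺ is absent, so KepW is inactive.
No activator is available at the *orvQ* promoter, so *orvQ* is not transcribed.
So OrvQ is not produced.
Fuculose is present, so DovB is active.
With repressor DovB bound, *kosC* is not transcribed.
So KosC is not produced.
With no repressor bound, *dovS* is transcribed.
So DovS is produced and active.
Mn²⁺ is present, so JalK is active.
No repressor is bound and DovS and JalK are active, so *nolH* is transcribed.
So NolH is produced and active.
With repressor NolH bound, *pexJ* is not transcribed.
So PexJ is not produced.
Required activator PexJ is absent, so *haxA* is not transcribed.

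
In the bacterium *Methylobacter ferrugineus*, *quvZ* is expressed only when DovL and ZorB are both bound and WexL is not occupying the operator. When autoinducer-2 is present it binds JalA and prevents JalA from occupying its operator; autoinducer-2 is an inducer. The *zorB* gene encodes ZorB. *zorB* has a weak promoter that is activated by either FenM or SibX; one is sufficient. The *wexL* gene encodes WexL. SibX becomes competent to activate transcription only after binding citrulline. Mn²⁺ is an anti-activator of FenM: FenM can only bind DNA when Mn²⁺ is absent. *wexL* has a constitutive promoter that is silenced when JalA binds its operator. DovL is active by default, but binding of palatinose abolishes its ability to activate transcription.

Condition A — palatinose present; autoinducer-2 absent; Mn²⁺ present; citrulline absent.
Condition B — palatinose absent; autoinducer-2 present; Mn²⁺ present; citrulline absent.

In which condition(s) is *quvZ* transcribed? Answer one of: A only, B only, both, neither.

neither

Condition A:
Palatinose is present, so DovL is inactive.
Autoinducer-2 is absent, so JalA is active.
With repressor JalA bound, *wexL* is not transcribed.
So WexL is not produced.
Mn²⁺ is present, so FenM is inactive.
Citrulline is absent, so SibX is inactive.
No activator is available at the *zorB* promoter, so *zorB* is not transcribed.
So ZorB is not produced.
Required activator DovL is absent, so *quvZ* is not transcribed.
→ *quvZ* is OFF in A.
Condition B:
Palatinose is absent, so DovL is active.
Autoinducer-2 is present, so JalA is inactive.
With no repressor bound, *wexL* is transcribed.
So WexL is produced and active.
Mn²⁺ is present, so FenM is inactive.
Citrulline is absent, so SibX is inactive.
No activator is available at the *zorB* promoter, so *zorB* is not transcribed.
So ZorB is not produced.
With repressor WexL bound, *quvZ* is not transcribed.
→ *quvZ* is OFF in B.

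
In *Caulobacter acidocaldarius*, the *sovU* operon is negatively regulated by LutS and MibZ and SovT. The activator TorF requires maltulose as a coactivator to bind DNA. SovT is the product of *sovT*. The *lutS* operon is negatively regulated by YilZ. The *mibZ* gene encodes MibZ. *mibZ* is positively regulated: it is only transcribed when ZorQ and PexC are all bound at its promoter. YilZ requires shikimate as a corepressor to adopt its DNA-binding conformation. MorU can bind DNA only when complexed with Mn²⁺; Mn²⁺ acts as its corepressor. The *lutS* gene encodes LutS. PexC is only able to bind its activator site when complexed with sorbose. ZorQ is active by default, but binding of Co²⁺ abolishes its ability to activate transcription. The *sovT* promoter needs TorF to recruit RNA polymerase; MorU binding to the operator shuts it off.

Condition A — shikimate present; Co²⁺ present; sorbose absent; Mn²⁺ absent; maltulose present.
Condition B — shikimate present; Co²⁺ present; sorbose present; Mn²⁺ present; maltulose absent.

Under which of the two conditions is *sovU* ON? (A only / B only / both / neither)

B only

Condition A:
Shikimate is present, so YilZ is active.
With repressor YilZ bound, *lutS* is not transcribed.
So LutS is not produced.
Co²⁺ is present, so ZorQ is inactive.
Sorbose is absent, so PexC is inactive.
Required activator ZorQ is absent, so *mibZ* is not transcribed.
So MibZ is not produced.
Mn²⁺ is absent, so MorU is inactive.
Maltulose is present, so TorF is active.
No repressor is bound and TorF is active, so *sovT* is transcribed.
So SovT is produced and active.
With repressor SovT bound, *sovU* is not transcribed.
→ *sovU* is OFF in A.
Condition B:
Shikimate is present, so YilZ is active.
With repressor YilZ bound, *lutS* is not transcribed.
So LutS is not produced.
Co²⁺ is present, so ZorQ is inactive.
Sorbose is present, so PexC is active.
Required activator ZorQ is absent, so *mibZ* is not transcribed.
So MibZ is not produced.
Mn²⁺ is present, so MorU is active.
Maltulose is absent, so TorF is inactive.
With repressor MorU bound, *sovT* is not transcribed.
So SovT is not produced.
With no repressor bound, *sovU* is transcribed.
→ *sovU* is ON in B.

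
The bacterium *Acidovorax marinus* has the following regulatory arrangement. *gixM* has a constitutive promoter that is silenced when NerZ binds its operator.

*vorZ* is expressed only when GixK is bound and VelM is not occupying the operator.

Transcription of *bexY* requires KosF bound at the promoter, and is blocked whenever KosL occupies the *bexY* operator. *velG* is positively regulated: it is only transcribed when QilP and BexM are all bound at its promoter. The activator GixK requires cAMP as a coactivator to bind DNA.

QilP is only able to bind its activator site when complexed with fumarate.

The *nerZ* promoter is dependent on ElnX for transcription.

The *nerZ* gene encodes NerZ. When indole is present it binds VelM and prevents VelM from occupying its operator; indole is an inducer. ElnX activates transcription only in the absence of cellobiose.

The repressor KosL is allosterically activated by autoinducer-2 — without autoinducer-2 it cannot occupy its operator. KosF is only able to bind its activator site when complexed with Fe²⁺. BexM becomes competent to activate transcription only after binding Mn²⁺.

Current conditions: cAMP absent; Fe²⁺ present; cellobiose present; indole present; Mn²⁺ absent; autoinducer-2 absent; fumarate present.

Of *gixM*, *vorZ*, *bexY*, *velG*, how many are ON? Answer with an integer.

2

Cellobiose is present, so ElnX is inactive.
Required activator ElnX is absent, so *nerZ* is not transcribed.
So NerZ is not produced.
With no repressor bound, *gixM* is transcribed.
→ *gixM* is ON.
cAMP is absent, so GixK is inactive.
Indole is present, so VelM is inactive.
Required activator GixK is absent, so *vorZ* is not transcribed.
→ *vorZ* is OFF.
Autoinducer-2 is absent, so KosL is inactive.
Fe²⁺ is present, so KosF is active.
No repressor is bound and KosF is active, so *bexY* is transcribed.
→ *bexY* is ON.
Fumarate is present, so QilP is active.
Mn²⁺ is absent, so BexM is inactive.
Required activator BexM is absent, so *velG* is not transcribed.
→ *velG* is OFF.
2 of the 4 genes are transcribed.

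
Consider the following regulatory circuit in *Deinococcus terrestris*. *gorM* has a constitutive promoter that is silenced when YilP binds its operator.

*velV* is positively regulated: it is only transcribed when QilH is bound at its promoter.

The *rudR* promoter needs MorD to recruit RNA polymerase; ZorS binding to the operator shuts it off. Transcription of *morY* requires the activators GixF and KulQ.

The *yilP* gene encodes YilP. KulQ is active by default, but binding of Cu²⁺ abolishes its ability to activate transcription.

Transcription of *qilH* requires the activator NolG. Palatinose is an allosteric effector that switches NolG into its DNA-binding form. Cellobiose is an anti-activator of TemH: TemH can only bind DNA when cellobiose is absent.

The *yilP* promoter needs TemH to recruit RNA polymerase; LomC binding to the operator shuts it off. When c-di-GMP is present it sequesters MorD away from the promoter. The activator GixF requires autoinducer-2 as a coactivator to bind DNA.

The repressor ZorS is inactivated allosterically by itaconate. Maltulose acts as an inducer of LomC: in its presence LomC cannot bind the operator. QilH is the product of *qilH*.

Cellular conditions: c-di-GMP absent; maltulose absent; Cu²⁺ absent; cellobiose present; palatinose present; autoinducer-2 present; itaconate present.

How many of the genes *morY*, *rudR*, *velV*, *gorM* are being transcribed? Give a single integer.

Autoinducer-2 is present, so GixF is active.
Cu²⁺ is absent, so KulQ is active.
No repressor is bound and GixF and KulQ are active, so *morY* is transcribed.
→ *morY* is ON.
c-di-GMP is absent, so MorD is active.
Itaconate is present, so ZorS is inactive.
No repressor is bound and MorD is active, so *rudR* is transcribed.
→ *rudR* is ON.
Palatinose is present, so NolG is active.
No repressor is bound and NolG is active, so *qilH* is transcribed.
So QilH is produced and active.
No repressor is bound and QilH is active, so *velV* is transcribed.
→ *velV* is ON.
Maltulose is absent, so LomC is active.
Cellobiose is present, so TemH is inactive.
With repressor LomC bound, *yilP* is not transcribed.
So YilP is not produced.
With no repressor bound, *gorM* is transcribed.
→ *gorM* is ON.
4 of the 4 genes are transcribed.

4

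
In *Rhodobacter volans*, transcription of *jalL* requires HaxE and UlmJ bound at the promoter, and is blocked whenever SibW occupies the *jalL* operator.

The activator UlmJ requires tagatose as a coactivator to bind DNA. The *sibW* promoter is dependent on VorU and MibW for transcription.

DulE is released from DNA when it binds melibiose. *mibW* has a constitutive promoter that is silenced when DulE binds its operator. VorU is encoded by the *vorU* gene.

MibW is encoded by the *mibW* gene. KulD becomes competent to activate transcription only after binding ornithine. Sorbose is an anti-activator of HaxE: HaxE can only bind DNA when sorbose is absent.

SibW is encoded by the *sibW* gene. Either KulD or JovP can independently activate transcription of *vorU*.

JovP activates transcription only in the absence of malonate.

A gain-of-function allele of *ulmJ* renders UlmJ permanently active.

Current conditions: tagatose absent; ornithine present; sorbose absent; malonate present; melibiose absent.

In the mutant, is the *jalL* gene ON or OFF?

ON

Ornithine is present, so KulD is active.
Malonate is present, so JovP is inactive.
Activator KulD is present, so *vorU* is transcribed.
So VorU is produced and active.
Melibiose is absent, so DulE is active.
With repressor DulE bound, *mibW* is not transcribed.
So MibW is not produced.
Required activator MibW is absent, so *sibW* is not transcribed.
So SibW is not produced.
Sorbose is absent, so HaxE is active.
UlmJ is constitutively active in this strain.
No repressor is bound and HaxE and UlmJ are active, so *jalL* is transcribed.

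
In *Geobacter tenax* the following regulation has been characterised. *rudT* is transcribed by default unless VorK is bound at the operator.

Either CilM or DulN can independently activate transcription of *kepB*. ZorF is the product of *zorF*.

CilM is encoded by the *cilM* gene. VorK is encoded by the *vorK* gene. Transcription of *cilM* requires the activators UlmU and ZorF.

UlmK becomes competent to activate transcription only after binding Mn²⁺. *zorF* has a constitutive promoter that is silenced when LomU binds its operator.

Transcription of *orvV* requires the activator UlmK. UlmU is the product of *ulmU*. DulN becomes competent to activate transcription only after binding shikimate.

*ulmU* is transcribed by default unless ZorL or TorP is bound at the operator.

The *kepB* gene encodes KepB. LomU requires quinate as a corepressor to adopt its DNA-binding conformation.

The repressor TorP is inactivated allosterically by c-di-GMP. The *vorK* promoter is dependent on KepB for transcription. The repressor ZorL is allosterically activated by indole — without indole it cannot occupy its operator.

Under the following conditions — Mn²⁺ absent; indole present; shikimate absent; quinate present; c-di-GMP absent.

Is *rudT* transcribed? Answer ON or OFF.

Indole is present, so ZorL is active.
c-di-GMP is absent, so TorP is active.
With repressor ZorL bound, *ulmU* is not transcribed.
So UlmU is not produced.
Quinate is present, so LomU is active.
With repressor LomU bound, *zorF* is not transcribed.
So ZorF is not produced.
Required activator UlmU is absent, so *cilM* is not transcribed.
So CilM is not produced.
Shikimate is absent, so DulN is inactive.
No activator is available at the *kepB* promoter, so *kepB* is not transcribed.
So KepB is not produced.
Required activator KepB is absent, so *vorK* is not transcribed.
So VorK is not produced.
With no repressor bound, *rudT* is transcribed.

ON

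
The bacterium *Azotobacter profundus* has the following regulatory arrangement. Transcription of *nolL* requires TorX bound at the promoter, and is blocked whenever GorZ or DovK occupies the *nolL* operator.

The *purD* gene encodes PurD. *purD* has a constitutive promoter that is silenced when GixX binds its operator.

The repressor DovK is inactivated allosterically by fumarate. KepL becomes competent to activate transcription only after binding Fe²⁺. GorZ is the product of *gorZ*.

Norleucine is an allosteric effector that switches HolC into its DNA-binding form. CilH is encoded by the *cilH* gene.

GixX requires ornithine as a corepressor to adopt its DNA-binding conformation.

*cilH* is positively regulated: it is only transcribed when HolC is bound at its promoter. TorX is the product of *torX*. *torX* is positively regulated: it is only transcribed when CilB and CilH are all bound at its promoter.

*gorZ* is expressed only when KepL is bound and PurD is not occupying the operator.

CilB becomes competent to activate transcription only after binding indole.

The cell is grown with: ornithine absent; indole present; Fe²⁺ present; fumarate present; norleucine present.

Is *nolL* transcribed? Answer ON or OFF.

ON

Fe²⁺ is present, so KepL is active.
Ornithine is absent, so GixX is inactive.
With no repressor bound, *purD* is transcribed.
So PurD is produced and active.
With repressor PurD bound, *gorZ* is not transcribed.
So GorZ is not produced.
Fumarate is present, so DovK is inactive.
Indole is present, so CilB is active.
Norleucine is present, so HolC is active.
No repressor is bound and HolC is active, so *cilH* is transcribed.
So CilH is produced and active.
No repressor is bound and CilB and CilH are active, so *torX* is transcribed.
So TorX is produced and active.
No repressor is bound and TorX is active, so *nolL* is transcribed.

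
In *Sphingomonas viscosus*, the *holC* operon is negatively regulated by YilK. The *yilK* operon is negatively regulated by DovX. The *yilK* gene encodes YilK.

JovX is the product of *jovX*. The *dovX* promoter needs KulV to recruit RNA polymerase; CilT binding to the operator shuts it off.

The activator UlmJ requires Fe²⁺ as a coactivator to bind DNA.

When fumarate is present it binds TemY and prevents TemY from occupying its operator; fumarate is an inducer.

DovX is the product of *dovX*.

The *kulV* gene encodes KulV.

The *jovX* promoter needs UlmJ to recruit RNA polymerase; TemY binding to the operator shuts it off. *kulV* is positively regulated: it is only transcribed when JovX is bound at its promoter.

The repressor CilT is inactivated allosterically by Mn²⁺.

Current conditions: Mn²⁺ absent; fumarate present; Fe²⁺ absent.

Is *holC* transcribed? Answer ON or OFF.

Fumarate is present, so TemY is inactive.
Fe²⁺ is absent, so UlmJ is inactive.
Required activator UlmJ is absent, so *jovX* is not transcribed.
So JovX is not produced.
Required activator JovX is absent, so *kulV* is not transcribed.
So KulV is not produced.
Mn²⁺ is absent, so CilT is active.
With repressor CilT bound, *dovX* is not transcribed.
So DovX is not produced.
With no repressor bound, *yilK* is transcribed.
So YilK is produced and active.
With repressor YilK bound, *holC* is not transcribed.

OFF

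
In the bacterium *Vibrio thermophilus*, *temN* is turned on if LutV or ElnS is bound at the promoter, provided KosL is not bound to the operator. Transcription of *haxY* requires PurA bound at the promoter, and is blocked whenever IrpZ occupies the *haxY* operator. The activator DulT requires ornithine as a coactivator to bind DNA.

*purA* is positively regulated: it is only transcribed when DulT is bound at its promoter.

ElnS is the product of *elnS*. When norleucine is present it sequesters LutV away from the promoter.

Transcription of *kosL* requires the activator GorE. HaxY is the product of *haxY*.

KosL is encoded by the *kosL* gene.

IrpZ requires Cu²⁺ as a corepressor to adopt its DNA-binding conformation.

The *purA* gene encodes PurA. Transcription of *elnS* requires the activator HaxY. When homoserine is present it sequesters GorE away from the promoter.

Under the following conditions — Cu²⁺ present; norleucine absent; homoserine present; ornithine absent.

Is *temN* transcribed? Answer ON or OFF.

Norleucine is absent, so LutV is active.
Homoserine is present, so GorE is inactive.
Required activator GorE is absent, so *kosL* is not transcribed.
So KosL is not produced.
Ornithine is absent, so DulT is inactive.
Required activator DulT is absent, so *purA* is not transcribed.
So PurA is not produced.
Cu²⁺ is present, so IrpZ is active.
With repressor IrpZ bound, *haxY* is not transcribed.
So HaxY is not produced.
Required activator HaxY is absent, so *elnS* is not transcribed.
So ElnS is not produced.
Activator LutV is present, so *temN* is transcribed.

ON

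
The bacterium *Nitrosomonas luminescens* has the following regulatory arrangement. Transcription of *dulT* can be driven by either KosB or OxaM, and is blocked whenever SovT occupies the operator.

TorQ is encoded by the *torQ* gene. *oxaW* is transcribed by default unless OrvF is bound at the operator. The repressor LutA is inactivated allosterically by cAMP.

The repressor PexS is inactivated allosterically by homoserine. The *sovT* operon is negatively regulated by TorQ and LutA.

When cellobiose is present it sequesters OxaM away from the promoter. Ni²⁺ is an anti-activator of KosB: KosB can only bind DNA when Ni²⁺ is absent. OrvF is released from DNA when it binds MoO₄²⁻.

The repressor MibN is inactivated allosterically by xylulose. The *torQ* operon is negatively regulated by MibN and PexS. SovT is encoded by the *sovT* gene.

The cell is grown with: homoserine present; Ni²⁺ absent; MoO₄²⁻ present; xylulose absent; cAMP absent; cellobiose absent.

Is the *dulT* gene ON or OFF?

ON

Ni²⁺ is absent, so KosB is active.
Xylulose is absent, so MibN is active.
Homoserine is present, so PexS is inactive.
With repressor MibN bound, *torQ* is not transcribed.
So TorQ is not produced.
cAMP is absent, so LutA is active.
With repressor LutA bound, *sovT* is not transcribed.
So SovT is not produced.
Cellobiose is absent, so OxaM is active.
Activator KosB is present, so *dulT* is transcribed.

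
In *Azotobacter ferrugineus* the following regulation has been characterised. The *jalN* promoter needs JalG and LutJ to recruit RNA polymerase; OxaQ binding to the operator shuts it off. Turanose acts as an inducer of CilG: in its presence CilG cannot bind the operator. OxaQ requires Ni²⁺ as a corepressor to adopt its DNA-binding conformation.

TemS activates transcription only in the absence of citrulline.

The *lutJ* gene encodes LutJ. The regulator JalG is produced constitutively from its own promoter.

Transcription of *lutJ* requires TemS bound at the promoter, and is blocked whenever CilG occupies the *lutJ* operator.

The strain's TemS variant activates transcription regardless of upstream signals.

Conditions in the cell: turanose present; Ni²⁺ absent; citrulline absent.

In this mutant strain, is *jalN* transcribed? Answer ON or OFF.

JalG is produced constitutively and is active.
Ni²⁺ is absent, so OxaQ is inactive.
TemS is constitutively active in this strain.
Turanose is present, so CilG is inactive.
No repressor is bound and TemS is active, so *lutJ* is transcribed.
So LutJ is produced and active.
No repressor is bound and JalG and LutJ are active, so *jalN* is transcribed.

ON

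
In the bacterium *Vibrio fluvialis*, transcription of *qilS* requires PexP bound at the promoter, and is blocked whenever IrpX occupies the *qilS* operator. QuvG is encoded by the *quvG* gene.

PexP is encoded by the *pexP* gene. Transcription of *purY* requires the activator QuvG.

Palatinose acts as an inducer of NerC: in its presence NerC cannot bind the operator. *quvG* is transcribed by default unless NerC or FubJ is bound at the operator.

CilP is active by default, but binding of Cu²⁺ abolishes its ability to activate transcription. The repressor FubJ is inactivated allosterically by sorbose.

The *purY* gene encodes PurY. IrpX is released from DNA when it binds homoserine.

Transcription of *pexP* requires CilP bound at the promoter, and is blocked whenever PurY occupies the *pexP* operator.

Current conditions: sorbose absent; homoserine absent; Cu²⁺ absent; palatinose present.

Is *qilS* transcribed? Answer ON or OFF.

OFF

Palatinose is present, so NerC is inactive.
Sorbose is absent, so FubJ is active.
With repressor FubJ bound, *quvG* is not transcribed.
So QuvG is not produced.
Required activator QuvG is absent, so *purY* is not transcribed.
So PurY is not produced.
Cu²⁺ is absent, so CilP is active.
No repressor is bound and CilP is active, so *pexP* is transcribed.
So PexP is produced and active.
Homoserine is absent, so IrpX is active.
With repressor IrpX bound, *qilS* is not transcribed.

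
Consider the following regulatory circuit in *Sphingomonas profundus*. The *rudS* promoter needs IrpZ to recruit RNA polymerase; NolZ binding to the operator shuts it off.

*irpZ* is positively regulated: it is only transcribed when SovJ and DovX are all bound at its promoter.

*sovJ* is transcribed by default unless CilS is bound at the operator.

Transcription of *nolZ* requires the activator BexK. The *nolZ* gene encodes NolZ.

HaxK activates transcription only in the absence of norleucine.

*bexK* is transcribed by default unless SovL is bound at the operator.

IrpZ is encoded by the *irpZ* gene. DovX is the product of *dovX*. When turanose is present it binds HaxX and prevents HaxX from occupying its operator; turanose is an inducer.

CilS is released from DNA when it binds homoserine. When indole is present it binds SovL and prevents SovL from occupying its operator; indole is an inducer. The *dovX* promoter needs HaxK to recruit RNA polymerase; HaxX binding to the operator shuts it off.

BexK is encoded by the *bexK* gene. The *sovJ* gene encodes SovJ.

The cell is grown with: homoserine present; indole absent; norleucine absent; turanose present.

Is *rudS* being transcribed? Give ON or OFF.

Homoserine is present, so CilS is inactive.
With no repressor bound, *sovJ* is transcribed.
So SovJ is produced and active.
Turanose is present, so HaxX is inactive.
Norleucine is absent, so HaxK is active.
No repressor is bound and HaxK is active, so *dovX* is transcribed.
So DovX is produced and active.
No repressor is bound and SovJ and DovX are active, so *irpZ* is transcribed.
So IrpZ is produced and active.
Indole is absent, so SovL is active.
With repressor SovL bound, *bexK* is not transcribed.
So BexK is not produced.
Required activator BexK is absent, so *nolZ* is not transcribed.
So NolZ is not produced.
No repressor is bound and IrpZ is active, so *rudS* is transcribed.

ON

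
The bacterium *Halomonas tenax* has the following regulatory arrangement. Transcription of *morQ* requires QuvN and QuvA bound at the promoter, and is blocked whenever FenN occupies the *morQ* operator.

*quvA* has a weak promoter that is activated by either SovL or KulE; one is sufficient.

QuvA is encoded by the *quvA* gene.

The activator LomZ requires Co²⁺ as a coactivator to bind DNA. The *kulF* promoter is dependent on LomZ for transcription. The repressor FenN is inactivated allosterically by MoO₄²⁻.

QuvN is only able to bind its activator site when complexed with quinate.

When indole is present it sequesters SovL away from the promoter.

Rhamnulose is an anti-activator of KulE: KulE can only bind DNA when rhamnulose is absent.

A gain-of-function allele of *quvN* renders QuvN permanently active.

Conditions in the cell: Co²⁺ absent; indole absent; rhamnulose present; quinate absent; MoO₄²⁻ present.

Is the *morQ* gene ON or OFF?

ON

QuvN is constitutively active in this strain.
MoO₄²⁻ is present, so FenN is inactive.
Indole is absent, so SovL is active.
Rhamnulose is present, so KulE is inactive.
Activator SovL is present, so *quvA* is transcribed.
So QuvA is produced and active.
No repressor is bound and QuvN and QuvA are active, so *morQ* is transcribed.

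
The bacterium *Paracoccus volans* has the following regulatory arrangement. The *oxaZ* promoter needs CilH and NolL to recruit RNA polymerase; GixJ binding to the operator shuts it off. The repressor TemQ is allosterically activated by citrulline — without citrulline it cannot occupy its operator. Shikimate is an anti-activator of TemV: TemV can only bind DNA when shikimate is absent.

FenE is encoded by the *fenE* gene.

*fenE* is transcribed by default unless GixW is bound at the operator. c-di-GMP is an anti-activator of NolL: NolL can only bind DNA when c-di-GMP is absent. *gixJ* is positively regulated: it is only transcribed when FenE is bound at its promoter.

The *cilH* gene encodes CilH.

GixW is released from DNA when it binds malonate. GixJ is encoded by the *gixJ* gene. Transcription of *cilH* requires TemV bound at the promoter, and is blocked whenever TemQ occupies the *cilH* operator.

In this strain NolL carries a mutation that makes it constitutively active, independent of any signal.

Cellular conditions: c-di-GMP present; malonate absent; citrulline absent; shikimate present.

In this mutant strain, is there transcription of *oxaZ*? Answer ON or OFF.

Malonate is absent, so GixW is active.
With repressor GixW bound, *fenE* is not transcribed.
So FenE is not produced.
Required activator FenE is absent, so *gixJ* is not transcribed.
So GixJ is not produced.
Shikimate is present, so TemV is inactive.
Citrulline is absent, so TemQ is inactive.
Required activator TemV is absent, so *cilH* is not transcribed.
So CilH is not produced.
NolL is constitutively active in this strain.
Required activator CilH is absent, so *oxaZ* is not transcribed.

OFF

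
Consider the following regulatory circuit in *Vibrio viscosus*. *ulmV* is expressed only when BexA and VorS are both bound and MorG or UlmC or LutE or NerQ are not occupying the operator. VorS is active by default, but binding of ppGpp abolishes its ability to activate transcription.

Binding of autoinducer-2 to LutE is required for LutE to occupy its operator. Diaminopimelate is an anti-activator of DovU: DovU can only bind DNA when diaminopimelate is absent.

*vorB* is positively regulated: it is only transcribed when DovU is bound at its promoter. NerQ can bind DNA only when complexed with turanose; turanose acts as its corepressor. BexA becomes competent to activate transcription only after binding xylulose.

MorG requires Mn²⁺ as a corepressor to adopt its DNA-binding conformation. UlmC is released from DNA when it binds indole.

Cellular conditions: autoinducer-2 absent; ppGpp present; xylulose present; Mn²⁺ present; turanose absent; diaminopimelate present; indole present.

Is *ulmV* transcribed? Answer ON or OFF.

Xylulose is present, so BexA is active.
ppGpp is present, so VorS is inactive.
Mn²⁺ is present, so MorG is active.
Indole is present, so UlmC is inactive.
Autoinducer-2 is absent, so LutE is inactive.
Turanose is absent, so NerQ is inactive.
With repressor MorG bound, *ulmV* is not transcribed.

OFF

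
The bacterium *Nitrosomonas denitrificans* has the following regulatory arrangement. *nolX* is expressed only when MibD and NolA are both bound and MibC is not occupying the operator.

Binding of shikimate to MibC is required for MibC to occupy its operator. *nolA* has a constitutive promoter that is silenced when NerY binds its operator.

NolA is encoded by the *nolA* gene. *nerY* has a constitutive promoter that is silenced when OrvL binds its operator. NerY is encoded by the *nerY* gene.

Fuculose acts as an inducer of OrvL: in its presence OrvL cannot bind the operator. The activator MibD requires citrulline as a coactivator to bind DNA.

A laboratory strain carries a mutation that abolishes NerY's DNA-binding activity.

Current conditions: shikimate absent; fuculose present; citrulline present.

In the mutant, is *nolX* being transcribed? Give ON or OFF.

ON

Shikimate is absent, so MibC is inactive.
Citrulline is present, so MibD is active.
NerY is non-functional in this strain, so it has no effect.
With no repressor bound, *nolA* is transcribed.
So NolA is produced and active.
No repressor is bound and MibD and NolA are active, so *nolX* is transcribed.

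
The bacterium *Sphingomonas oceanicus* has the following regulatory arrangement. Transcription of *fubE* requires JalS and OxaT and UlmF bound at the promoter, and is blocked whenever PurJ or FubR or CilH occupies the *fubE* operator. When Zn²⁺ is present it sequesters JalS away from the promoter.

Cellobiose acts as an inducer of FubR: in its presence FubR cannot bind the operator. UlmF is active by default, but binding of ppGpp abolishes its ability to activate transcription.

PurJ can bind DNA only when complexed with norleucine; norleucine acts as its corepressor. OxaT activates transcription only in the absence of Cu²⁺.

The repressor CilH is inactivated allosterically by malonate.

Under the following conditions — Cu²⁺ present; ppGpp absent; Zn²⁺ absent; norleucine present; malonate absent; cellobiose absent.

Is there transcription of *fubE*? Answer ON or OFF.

OFF

Zn²⁺ is absent, so JalS is active.
Cu²⁺ is present, so OxaT is inactive.
Norleucine is present, so PurJ is active.
ppGpp is absent, so UlmF is active.
Cellobiose is absent, so FubR is active.
Malonate is absent, so CilH is active.
With repressor PurJ bound, *fubE* is not transcribed.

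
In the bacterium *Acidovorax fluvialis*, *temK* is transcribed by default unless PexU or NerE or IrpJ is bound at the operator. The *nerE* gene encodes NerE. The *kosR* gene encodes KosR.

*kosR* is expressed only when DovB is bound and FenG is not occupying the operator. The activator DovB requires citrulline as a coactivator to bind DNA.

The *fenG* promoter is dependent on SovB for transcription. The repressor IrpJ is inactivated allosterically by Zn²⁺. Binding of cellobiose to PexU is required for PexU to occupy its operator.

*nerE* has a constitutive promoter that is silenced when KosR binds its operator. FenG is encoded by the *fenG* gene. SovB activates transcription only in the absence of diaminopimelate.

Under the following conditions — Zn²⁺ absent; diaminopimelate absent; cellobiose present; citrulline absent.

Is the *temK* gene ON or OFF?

OFF

Cellobiose is present, so PexU is active.
Citrulline is absent, so DovB is inactive.
Diaminopimelate is absent, so SovB is active.
No repressor is bound and SovB is active, so *fenG* is transcribed.
So FenG is produced and active.
With repressor FenG bound, *kosR* is not transcribed.
So KosR is not produced.
With no repressor bound, *nerE* is transcribed.
So NerE is produced and active.
Zn²⁺ is absent, so IrpJ is active.
With repressor PexU bound, *temK* is not transcribed.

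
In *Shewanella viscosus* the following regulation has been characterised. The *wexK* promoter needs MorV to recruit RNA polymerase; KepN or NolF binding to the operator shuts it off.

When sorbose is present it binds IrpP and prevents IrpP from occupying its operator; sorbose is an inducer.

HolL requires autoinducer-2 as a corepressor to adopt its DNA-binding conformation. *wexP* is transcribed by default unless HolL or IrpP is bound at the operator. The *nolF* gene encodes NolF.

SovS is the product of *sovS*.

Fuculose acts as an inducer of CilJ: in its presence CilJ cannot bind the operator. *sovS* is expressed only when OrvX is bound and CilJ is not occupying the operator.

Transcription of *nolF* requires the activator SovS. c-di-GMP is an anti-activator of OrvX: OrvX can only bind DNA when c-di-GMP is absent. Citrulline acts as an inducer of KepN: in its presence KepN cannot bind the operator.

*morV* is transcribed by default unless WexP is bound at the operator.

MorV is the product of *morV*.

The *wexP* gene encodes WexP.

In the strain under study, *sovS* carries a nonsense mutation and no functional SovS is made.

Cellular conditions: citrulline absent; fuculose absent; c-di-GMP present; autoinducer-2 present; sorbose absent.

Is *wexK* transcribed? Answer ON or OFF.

OFF

Autoinducer-2 is present, so HolL is active.
Sorbose is absent, so IrpP is active.
With repressor HolL bound, *wexP* is not transcribed.
So WexP is not produced.
With no repressor bound, *morV* is transcribed.
So MorV is produced and active.
Citrulline is absent, so KepN is active.
SovS is non-functional in this strain, so it has no effect.
Required activator SovS is absent, so *nolF* is not transcribed.
So NolF is not produced.
With repressor KepN bound, *wexK* is not transcribed.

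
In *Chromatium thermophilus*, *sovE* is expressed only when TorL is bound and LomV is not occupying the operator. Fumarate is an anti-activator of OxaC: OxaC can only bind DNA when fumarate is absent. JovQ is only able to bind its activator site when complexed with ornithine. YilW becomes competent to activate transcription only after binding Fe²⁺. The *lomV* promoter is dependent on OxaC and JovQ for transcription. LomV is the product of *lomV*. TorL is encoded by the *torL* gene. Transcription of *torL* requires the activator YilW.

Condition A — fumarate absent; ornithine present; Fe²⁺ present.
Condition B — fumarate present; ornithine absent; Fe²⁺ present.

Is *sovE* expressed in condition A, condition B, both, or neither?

Condition A:
Fumarate is absent, so OxaC is active.
Ornithine is present, so JovQ is active.
No repressor is bound and OxaC and JovQ are active, so *lomV* is transcribed.
So LomV is produced and active.
Fe²⁺ is present, so YilW is active.
No repressor is bound and YilW is active, so *torL* is transcribed.
So TorL is produced and active.
With repressor LomV bound, *sovE* is not transcribed.
→ *sovE* is OFF in A.
Condition B:
Fumarate is present, so OxaC is inactive.
Ornithine is absent, so JovQ is inactive.
Required activator OxaC is absent, so *lomV* is not transcribed.
So LomV is not produced.
Fe²⁺ is present, so YilW is active.
No repressor is bound and YilW is active, so *torL* is transcribed.
So TorL is produced and active.
No repressor is bound and TorL is active, so *sovE* is transcribed.
→ *sovE* is ON in B.

B only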